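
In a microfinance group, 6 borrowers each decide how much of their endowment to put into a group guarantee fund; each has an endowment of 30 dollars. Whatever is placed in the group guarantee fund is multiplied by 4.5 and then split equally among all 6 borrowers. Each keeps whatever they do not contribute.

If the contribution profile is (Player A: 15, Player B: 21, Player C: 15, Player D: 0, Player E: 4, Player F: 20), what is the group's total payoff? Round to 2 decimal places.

Total contributed: 15 + 21 + 15 + 0 + 4 + 20 = 75; total kept: 6 × 30 − 75 = 105.
The group guarantee fund pays out 4.5 × 75 = 337.50 in aggregate.
Group total = 105 + 337.50 = 442.50.

442.50 dollars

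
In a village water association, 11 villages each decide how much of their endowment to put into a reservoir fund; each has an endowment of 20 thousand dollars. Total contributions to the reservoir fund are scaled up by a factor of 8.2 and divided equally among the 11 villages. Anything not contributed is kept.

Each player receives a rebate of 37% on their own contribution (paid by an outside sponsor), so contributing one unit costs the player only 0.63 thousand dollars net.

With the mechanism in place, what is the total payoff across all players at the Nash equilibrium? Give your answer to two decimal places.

The effective private return per unit is now (8.2/11) / 0.63 = 1.1833 > 1, so every player's dominant strategy flips to full contribution.
So the Nash equilibrium is full contribution by all 11; the group earns 11 × (20 × 0.37 + 8.2 × 20) = 1885.40.

1885.40 thousand dollars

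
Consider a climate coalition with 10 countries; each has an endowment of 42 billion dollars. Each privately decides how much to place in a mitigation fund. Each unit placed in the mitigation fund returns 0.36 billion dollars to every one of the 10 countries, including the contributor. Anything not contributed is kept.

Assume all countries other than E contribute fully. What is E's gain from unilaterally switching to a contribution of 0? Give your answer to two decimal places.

Switching from a contribution of 42 to 0 lets E keep an extra 42 billion dollars, but lowers the mitigation fund by 42, which costs E their own share of that drop: 0.36 × 42 = 15.12.
Net gain = 42 − 15.12 = 26.88. The private return per contributed unit (0.36) is below 1, so free-riding is indeed the best response regardless of what the others do.

26.88 billion dollars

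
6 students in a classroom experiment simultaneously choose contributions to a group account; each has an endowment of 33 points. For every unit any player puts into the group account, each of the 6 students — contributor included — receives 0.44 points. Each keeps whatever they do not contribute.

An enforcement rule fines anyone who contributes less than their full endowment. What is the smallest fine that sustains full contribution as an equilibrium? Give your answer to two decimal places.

18.48 points

Given the others contribute fully, the best deviation is to contribute 0 (any partial contribution still incurs the fine and gives up units whose private return 0.44 is below 1).
Deviating from 33 to 0 saves 33 points but forfeits the deviator's share of the drop in the group account: 0.44 × 33 = 14.52.
So the deviation gain is 33 − 14.52 = 18.48, and the fine must be at least 18.48 points to wipe it out.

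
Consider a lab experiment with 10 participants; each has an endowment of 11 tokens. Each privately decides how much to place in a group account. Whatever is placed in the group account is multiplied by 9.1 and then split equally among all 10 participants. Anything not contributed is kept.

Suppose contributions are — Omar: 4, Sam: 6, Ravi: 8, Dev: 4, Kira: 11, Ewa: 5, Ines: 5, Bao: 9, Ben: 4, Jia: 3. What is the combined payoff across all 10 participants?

587.90 tokens

Total contributed: 4 + 6 + 8 + 4 + 11 + 5 + 5 + 9 + 4 + 3 = 59; total kept: 10 × 11 − 59 = 51.
The group account pays out 9.1 × 59 = 536.90 in aggregate.
Group total = 51 + 536.90 = 587.90.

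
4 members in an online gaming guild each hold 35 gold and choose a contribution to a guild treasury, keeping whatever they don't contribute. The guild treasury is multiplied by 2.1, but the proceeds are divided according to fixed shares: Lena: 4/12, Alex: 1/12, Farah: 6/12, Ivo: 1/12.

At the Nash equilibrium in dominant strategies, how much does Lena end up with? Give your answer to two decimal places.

Player j's private return per contributed unit is 2.1 × (j's share). Contributing is weakly dominant for j when that share is at least 1/2.1 = 0.4762, and contributing 0 is dominant otherwise.
Only Farah (6/12) clears that bar, contributing 35; the remaining 3 contribute 0. Total contributed: 35.
Lena keeps 35 and receives 2.1 × 35 × 4/12 = 24.50 from the guild treasury, for a payoff of 59.50.

59.50 gold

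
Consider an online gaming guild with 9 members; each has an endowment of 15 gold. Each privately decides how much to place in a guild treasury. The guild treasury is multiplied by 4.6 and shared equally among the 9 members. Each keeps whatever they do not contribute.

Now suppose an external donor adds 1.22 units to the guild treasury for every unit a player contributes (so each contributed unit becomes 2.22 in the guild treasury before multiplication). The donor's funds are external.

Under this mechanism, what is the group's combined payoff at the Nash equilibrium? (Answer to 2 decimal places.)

Under the mechanism each unit contributed yields 4.6 × 2.22 / 9 = 1.1347 back to its contributor per unit of net cost, which exceeds 1, making full contribution the dominant choice for everyone.
At the Nash equilibrium everyone contributes 15. Group total payoff = 4.6 × 2.22 × 135 = 1378.62.

1378.62 gold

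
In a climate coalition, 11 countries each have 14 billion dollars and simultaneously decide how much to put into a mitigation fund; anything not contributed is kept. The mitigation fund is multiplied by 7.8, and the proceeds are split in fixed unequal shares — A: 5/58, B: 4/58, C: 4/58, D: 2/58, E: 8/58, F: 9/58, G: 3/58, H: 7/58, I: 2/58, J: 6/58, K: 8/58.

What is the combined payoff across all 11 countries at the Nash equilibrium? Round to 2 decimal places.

439.60 billion dollars

Each unit j contributes comes back to j as 7.8 × (j's share), so j prefers to contribute only if that share exceeds 1/7.8 = 0.1282; otherwise keeping the unit dominates.
E, F and K are above the threshold, contributing 14 each; the remaining 8 contribute 0. Total contributed: 42.
The mitigation fund pays out 7.8 × 42 = 327.60 in total (split across the unequal shares, but the aggregate is all that matters for the group sum).
The 8 free-riders keep 14 each, adding 112. Group total = 112 + 327.60 = 439.60.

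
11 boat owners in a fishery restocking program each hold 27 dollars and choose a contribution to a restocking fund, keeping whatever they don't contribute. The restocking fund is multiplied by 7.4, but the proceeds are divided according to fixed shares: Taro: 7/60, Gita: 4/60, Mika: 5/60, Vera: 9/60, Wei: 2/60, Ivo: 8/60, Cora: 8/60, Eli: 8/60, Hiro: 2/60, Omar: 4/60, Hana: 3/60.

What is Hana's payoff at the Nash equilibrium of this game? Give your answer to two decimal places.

For player j, contributing a unit is worthwhile iff 7.4 × (j's share) ≥ 1, i.e. iff j's share is at least 0.1351.
Only Vera (9/60) clears that bar, contributing 27; the remaining 10 contribute 0. Total contributed: 27.
Hana keeps 27 and receives 7.4 × 27 × 3/60 = 9.99 from the restocking fund, for a payoff of 36.99.

36.99 dollars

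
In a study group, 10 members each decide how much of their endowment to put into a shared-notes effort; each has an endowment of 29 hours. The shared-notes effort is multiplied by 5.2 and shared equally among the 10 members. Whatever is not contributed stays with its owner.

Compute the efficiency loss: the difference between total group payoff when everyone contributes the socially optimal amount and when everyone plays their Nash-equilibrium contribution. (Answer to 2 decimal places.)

1218.00 hours

Each contributed unit returns 5.2/10 = 0.5200 to its contributor — below 1 — so contributing 0 is dominant for every player. At the Nash equilibrium everyone keeps their 29, and the group total is 10 × 29 = 290.
Each contributed unit returns 5.200 to the group as a whole (0.5200 to each of 10 players), which exceeds 1, so the social optimum is full contribution: group total = 5.200 × 290 = 1508.00.
Efficiency loss = 1508.00 − 290 = 1218.00.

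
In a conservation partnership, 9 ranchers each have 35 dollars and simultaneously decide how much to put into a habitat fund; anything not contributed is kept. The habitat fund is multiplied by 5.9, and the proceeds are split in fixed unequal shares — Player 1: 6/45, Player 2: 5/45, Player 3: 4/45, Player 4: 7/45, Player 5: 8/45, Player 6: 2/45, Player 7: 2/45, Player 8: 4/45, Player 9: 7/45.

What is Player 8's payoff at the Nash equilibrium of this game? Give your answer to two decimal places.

53.36 dollars

Player j's private return per contributed unit is 5.9 × (j's share). Contributing is weakly dominant for j when that share is at least 1/5.9 = 0.1695, and contributing 0 is dominant otherwise.
Player 5 alone (share 8/45) is above the threshold, contributing 35; the remaining 8 contribute 0. Total contributed: 35.
Player 8 keeps 35 and receives 5.9 × 35 × 4/45 = 18.36 from the habitat fund, for a payoff of 53.36.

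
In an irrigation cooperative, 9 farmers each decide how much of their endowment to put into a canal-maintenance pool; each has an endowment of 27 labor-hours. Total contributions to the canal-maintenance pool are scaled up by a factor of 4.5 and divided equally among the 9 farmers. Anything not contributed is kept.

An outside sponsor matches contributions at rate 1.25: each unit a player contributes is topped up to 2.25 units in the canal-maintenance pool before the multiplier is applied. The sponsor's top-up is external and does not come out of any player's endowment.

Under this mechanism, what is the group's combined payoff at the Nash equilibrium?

2460.38 labor-hours

With the mechanism, a contributed unit returns 4.5 × 2.25 / 9 = 1.1250 per unit of net cost to the contributor — now above 1 — so contributing fully is weakly dominant for every player.
So the Nash equilibrium is full contribution by all 9; the group earns 4.5 × 2.25 × 243 = 2460.38.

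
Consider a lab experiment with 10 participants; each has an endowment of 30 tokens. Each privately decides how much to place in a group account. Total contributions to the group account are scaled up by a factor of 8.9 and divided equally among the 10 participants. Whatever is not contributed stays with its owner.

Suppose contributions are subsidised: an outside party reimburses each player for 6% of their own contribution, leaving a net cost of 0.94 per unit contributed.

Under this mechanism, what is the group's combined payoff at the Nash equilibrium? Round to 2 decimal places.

300.00 tokens

Even with the mechanism, each unit contributed returns only (8.9/10) / 0.94 = 0.9468 per unit of net cost, so contributing nothing is still dominant.
Everyone keeps their endowment and the group total is 10 × 30 = 300.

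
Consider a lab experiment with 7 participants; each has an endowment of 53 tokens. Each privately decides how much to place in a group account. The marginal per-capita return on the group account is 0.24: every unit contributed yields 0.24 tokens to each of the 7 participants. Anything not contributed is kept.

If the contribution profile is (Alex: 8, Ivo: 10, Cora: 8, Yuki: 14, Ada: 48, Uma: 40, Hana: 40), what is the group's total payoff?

485.24 tokens

Total contributed: 8 + 10 + 8 + 14 + 48 + 40 + 40 = 168; total kept: 7 × 53 − 168 = 203.
The group account pays out 0.24 × 7 × 168 = 282.24 in aggregate.
Group total = 203 + 282.24 = 485.24.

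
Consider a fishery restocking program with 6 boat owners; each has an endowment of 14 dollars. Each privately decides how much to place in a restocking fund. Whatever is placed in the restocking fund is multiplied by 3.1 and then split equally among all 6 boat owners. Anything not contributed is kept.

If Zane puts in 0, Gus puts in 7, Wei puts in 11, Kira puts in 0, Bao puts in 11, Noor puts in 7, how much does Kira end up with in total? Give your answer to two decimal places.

32.60 dollars

Total contributed: 0 + 7 + 11 + 0 + 11 + 7 = 36.
Each receives 3.1 × 36 / 6 = 18.60 from the restocking fund.
Kira keeps 14 − 0 = 14, so Kira's payoff is 14 + 18.60 = 32.60.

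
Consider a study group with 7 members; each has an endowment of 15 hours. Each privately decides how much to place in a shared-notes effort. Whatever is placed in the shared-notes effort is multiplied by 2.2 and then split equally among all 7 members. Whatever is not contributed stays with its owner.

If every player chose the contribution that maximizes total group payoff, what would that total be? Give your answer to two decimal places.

231.00 hours

Each contributed unit returns 2.200 to the group as a whole (0.3143 to each of 7 players), which exceeds 1, so the social optimum is full contribution: group total = 2.200 × 105 = 231.00.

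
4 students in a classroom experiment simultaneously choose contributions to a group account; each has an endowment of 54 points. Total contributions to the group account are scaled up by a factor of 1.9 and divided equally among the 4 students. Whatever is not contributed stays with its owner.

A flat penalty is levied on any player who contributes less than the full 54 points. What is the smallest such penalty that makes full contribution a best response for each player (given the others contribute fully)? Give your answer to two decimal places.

Given the others contribute fully, the best deviation is to contribute 0 (any partial contribution still incurs the fine and gives up units whose private return 0.4750 is below 1).
Deviating from 54 to 0 saves 54 points but forfeits the deviator's share of the drop in the group account: 1.9/4 × 54 = 25.65.
So the deviation gain is 54 − 25.65 = 28.35, and the fine must be at least 28.35 points to wipe it out.

28.35 points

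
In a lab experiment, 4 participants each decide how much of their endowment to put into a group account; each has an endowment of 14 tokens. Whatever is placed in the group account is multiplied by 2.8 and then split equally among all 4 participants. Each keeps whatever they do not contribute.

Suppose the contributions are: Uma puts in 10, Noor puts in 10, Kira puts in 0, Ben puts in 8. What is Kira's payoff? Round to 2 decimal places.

Total contributed: 10 + 10 + 0 + 8 = 28.
Each receives 2.8 × 28 / 4 = 19.60 from the group account.
Kira keeps 14 − 0 = 14, so Kira's payoff is 14 + 19.60 = 33.60.

33.60 tokens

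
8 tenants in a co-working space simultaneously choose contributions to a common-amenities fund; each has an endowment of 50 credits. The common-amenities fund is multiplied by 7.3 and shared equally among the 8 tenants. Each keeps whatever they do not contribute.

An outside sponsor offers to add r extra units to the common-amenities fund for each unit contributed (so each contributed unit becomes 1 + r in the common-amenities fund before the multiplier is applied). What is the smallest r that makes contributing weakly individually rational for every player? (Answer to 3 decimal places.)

With matching at rate r, one contributed unit becomes (1 + r) in the common-amenities fund and returns 7.3 × (1 + r) / 8 to the contributor.
Setting this equal to 1: 1 + r = 8/7.3 = 1.0959.
So the minimum matching rate is r = 1.0959 − 1 = 0.096.

0.096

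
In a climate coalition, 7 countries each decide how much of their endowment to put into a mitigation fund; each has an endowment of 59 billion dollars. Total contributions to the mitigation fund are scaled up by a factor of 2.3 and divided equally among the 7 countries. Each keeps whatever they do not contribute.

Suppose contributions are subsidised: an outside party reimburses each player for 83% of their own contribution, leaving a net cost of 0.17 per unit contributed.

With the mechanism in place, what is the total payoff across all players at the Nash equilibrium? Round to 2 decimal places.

The effective private return per unit is now (2.3/7) / 0.17 = 1.9328 > 1, so every player's dominant strategy flips to full contribution.
At the Nash equilibrium everyone contributes 59. Group total payoff = 7 × (59 × 0.83 + 2.3 × 59) = 1292.69.

1292.69 billion dollars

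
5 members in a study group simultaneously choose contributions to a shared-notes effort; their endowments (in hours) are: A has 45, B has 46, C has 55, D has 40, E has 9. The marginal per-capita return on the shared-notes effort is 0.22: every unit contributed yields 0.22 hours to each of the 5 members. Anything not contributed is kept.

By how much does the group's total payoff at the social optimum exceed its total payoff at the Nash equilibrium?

The private return per contributed unit is 0.22 < 1 for everyone, so the Nash equilibrium is zero contribution and the group total is Σ E_j = 45 + 46 + 55 + 40 + 9 = 195.
Each contributed unit returns 1.100 to the group, so the social optimum is full contribution by everyone: group total = 1.100 × 195 = 214.50.
Efficiency loss = (1.100 − 1) × 195 = 19.50.

19.50 hours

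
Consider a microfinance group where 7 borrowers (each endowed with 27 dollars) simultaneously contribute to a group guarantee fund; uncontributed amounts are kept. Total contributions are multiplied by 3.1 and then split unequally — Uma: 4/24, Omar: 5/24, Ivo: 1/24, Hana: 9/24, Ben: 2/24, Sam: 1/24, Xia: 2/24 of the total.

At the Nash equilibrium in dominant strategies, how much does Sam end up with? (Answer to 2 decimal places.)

30.49 dollars

Player j's private return per contributed unit is 3.1 × (j's share). Contributing is weakly dominant for j when that share is at least 1/3.1 = 0.3226, and contributing 0 is dominant otherwise.
Only Hana (9/24) clears that bar, contributing 27; the remaining 6 contribute 0. Total contributed: 27.
Sam keeps 27 and receives 3.1 × 27 × 1/24 = 3.49 from the group guarantee fund, for a payoff of 30.49.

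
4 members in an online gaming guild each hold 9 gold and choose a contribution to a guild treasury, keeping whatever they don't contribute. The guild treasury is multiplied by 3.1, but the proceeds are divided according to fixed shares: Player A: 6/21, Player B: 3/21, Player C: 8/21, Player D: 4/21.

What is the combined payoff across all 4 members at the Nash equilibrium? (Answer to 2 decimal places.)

A player with share s gets back 3.1·s per unit contributed, so full contribution is dominant for anyone with s > 1/3.1 = 0.3226 and zero contribution is dominant for anyone below.
Player C alone (share 8/21) is above the threshold, contributing 9; the remaining 3 contribute 0. Total contributed: 9.
The guild treasury pays out 3.1 × 9 = 27.90 in total (split across the unequal shares, but the aggregate is all that matters for the group sum).
The 3 free-riders keep 9 each, adding 27. Group total = 27 + 27.90 = 54.90.

54.90 gold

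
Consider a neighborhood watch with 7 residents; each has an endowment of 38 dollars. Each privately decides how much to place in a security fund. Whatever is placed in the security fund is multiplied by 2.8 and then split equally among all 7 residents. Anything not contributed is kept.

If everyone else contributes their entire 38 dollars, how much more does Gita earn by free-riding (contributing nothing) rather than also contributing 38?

Switching from a contribution of 38 to 0 lets Gita keep an extra 38 dollars, but lowers the security fund by 38, which costs Gita their own share of that drop: 2.8/7 × 38 = 15.20.
Net gain = 38 − 15.20 = 22.80. The private return per contributed unit (0.4000) is below 1, so free-riding is indeed the best response regardless of what the others do.

22.80 dollars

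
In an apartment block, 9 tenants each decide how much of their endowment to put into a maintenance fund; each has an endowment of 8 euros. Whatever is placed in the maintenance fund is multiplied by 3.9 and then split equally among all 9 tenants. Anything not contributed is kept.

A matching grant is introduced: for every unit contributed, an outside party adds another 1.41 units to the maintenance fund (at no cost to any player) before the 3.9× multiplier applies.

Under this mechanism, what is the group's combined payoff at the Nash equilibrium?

676.73 euros

The effective private return per unit is now 3.9 × 2.41 / 9 = 1.0443 > 1, so every player's dominant strategy flips to full contribution.
At the Nash equilibrium everyone contributes 8. Group total payoff = 3.9 × 2.41 × 72 = 676.73.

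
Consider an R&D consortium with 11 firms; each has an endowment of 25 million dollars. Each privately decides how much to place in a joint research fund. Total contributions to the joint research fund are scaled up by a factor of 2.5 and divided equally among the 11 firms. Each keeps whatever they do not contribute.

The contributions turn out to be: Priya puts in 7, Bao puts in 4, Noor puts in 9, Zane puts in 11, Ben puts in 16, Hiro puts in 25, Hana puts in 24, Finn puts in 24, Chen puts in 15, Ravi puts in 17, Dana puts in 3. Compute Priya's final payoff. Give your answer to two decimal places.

Total contributed: 7 + 4 + 9 + 11 + 16 + 25 + 24 + 24 + 15 + 17 + 3 = 155.
Each receives 2.5 × 155 / 11 = 35.23 from the joint research fund.
Priya keeps 25 − 7 = 18, so Priya's payoff is 18 + 35.23 = 53.23.

53.23 million dollars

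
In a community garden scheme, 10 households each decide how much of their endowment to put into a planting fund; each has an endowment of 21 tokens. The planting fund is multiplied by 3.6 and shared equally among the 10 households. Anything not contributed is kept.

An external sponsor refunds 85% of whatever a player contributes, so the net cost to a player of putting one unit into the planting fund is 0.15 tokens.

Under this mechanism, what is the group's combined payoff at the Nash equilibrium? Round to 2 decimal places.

The effective private return per unit is now (3.6/10) / 0.15 = 2.4000 > 1, so every player's dominant strategy flips to full contribution.
At the Nash equilibrium everyone contributes 21. Group total payoff = 10 × (21 × 0.85 + 3.6 × 21) = 934.50.

934.50 tokens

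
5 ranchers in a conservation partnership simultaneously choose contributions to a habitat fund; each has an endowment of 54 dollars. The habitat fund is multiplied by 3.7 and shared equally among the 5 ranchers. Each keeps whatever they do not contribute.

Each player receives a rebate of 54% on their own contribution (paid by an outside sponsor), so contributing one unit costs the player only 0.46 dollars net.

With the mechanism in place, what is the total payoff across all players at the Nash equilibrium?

Under the mechanism each unit contributed yields (3.7/5) / 0.46 = 1.6087 back to its contributor per unit of net cost, which exceeds 1, making full contribution the dominant choice for everyone.
So the Nash equilibrium is full contribution by all 5; the group earns 5 × (54 × 0.54 + 3.7 × 54) = 1144.80.

1144.80 dollars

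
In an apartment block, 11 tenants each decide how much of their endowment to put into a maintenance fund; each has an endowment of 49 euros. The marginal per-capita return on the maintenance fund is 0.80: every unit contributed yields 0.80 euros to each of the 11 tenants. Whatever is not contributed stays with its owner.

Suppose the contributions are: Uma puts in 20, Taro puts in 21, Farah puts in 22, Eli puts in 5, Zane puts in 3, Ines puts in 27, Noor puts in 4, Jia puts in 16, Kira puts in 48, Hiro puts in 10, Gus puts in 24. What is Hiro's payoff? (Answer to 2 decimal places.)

Total contributed: 20 + 21 + 22 + 5 + 3 + 27 + 4 + 16 + 48 + 10 + 24 = 200.
Each receives 0.80 × 200 = 160.00 from the maintenance fund.
Hiro keeps 49 − 10 = 39, so Hiro's payoff is 39 + 160.00 = 199.00.

199.00 euros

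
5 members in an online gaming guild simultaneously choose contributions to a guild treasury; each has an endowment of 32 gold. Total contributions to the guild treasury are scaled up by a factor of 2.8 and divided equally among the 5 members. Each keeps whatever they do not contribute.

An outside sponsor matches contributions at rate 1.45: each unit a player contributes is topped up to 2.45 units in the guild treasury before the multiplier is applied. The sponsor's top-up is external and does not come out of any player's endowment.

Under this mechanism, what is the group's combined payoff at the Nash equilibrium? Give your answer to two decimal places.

The effective private return per unit is now 2.8 × 2.45 / 5 = 1.3720 > 1, so every player's dominant strategy flips to full contribution.
So the Nash equilibrium is full contribution by all 5; the group earns 2.8 × 2.45 × 160 = 1097.60.

1097.60 gold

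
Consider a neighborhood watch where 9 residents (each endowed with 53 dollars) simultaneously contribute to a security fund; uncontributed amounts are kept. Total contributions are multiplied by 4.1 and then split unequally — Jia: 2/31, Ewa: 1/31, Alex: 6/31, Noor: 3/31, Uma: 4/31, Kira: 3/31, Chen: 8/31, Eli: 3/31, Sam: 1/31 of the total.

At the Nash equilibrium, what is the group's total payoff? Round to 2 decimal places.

A player with share s gets back 4.1·s per unit contributed, so full contribution is dominant for anyone with s > 1/4.1 = 0.2439 and zero contribution is dominant for anyone below.
Only Chen (8/31) clears that bar, contributing 53; the remaining 8 contribute 0. Total contributed: 53.
The security fund pays out 4.1 × 53 = 217.30 in total (split across the unequal shares, but the aggregate is all that matters for the group sum).
The 8 free-riders keep 53 each, adding 424. Group total = 424 + 217.30 = 641.30.

641.30 dollars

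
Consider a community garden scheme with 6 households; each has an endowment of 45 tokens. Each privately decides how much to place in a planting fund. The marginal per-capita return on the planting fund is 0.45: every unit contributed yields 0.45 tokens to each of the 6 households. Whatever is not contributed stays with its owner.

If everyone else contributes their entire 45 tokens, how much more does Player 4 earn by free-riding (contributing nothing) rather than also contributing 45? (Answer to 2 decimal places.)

Switching from a contribution of 45 to 0 lets Player 4 keep an extra 45 tokens, but lowers the planting fund by 45, which costs Player 4 their own share of that drop: 0.45 × 45 = 20.25.
Net gain = 45 − 20.25 = 24.75. The private return per contributed unit (0.45) is below 1, so free-riding is indeed the best response regardless of what the others do.

24.75 tokens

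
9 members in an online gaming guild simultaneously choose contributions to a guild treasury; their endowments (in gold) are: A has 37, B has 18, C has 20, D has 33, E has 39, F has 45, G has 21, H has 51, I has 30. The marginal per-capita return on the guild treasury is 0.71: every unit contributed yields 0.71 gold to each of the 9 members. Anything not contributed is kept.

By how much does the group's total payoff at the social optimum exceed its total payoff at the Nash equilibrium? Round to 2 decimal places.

The private return per contributed unit is 0.71 < 1 for everyone, so the Nash equilibrium is zero contribution and the group total is Σ E_j = 37 + 18 + 20 + 33 + 39 + 45 + 21 + 51 + 30 = 294.
Each contributed unit returns 6.390 to the group, so the social optimum is full contribution by everyone: group total = 6.390 × 294 = 1878.66.
Efficiency loss = (6.390 − 1) × 294 = 1584.66.

1584.66 gold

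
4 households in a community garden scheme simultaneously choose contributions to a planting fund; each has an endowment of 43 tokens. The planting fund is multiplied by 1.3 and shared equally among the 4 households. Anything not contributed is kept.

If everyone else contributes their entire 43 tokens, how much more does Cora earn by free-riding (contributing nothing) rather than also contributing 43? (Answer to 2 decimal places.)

29.03 tokens

Switching from a contribution of 43 to 0 lets Cora keep an extra 43 tokens, but lowers the planting fund by 43, which costs Cora their own share of that drop: 1.3/4 × 43 = 13.97.
Net gain = 43 − 13.97 = 29.03. The private return per contributed unit (0.3250) is below 1, so free-riding is indeed the best response regardless of what the others do.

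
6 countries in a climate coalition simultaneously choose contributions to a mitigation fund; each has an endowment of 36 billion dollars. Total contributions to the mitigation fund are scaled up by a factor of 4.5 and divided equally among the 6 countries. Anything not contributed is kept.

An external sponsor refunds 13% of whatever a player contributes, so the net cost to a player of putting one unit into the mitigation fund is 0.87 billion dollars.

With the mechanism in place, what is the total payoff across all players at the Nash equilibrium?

216.00 billion dollars

Even with the mechanism, each unit contributed returns only (4.5/6) / 0.87 = 0.8621 per unit of net cost, so contributing nothing is still dominant.
At the Nash equilibrium no one contributes; group total payoff = 6 × 36 = 216.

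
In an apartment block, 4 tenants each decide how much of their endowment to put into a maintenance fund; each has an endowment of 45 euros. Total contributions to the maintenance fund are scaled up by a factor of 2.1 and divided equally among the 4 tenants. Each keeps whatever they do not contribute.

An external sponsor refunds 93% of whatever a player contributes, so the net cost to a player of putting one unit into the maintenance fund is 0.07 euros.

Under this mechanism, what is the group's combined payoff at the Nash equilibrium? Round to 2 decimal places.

Under the mechanism each unit contributed yields (2.1/4) / 0.07 = 7.5000 back to its contributor per unit of net cost, which exceeds 1, making full contribution the dominant choice for everyone.
At the Nash equilibrium everyone contributes 45. Group total payoff = 4 × (45 × 0.93 + 2.1 × 45) = 545.40.

545.40 euros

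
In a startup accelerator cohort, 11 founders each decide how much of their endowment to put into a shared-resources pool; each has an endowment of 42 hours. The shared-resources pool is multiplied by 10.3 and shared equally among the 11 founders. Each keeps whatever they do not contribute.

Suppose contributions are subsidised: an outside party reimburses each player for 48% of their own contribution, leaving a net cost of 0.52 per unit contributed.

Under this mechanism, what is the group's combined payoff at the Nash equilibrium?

With the mechanism, a contributed unit returns (10.3/11) / 0.52 = 1.8007 per unit of net cost to the contributor — now above 1 — so contributing fully is weakly dominant for every player.
So the Nash equilibrium is full contribution by all 11; the group earns 11 × (42 × 0.48 + 10.3 × 42) = 4980.36.

4980.36 hours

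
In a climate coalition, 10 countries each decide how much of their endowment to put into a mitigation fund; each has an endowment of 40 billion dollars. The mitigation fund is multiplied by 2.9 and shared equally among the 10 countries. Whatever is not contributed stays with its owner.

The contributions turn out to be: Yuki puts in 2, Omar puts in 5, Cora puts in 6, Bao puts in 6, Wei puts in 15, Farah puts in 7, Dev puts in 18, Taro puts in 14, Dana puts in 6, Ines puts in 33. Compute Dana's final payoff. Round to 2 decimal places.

66.48 billion dollars

Total contributed: 2 + 5 + 6 + 6 + 15 + 7 + 18 + 14 + 6 + 33 = 112.
Each receives 2.9 × 112 / 10 = 32.48 from the mitigation fund.
Dana keeps 40 − 6 = 34, so Dana's payoff is 34 + 32.48 = 66.48.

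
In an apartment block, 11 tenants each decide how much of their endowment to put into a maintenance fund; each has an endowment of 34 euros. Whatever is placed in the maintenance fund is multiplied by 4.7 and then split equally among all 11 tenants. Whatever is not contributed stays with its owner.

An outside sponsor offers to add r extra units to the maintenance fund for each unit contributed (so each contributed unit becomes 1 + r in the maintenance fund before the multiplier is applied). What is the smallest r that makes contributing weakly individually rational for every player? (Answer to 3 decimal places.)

1.340

With matching at rate r, one contributed unit becomes (1 + r) in the maintenance fund and returns 4.7 × (1 + r) / 11 to the contributor.
Setting this equal to 1: 1 + r = 11/4.7 = 2.3404.
So the minimum matching rate is r = 2.3404 − 1 = 1.340.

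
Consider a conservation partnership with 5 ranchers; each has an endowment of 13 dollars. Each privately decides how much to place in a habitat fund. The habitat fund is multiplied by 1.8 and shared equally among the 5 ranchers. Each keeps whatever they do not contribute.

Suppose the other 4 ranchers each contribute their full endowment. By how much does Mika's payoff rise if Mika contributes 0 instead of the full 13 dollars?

Switching from a contribution of 13 to 0 lets Mika keep an extra 13 dollars, but lowers the habitat fund by 13, which costs Mika their own share of that drop: 1.8/5 × 13 = 4.68.
Net gain = 13 − 4.68 = 8.32. The private return per contributed unit (0.3600) is below 1, so free-riding is indeed the best response regardless of what the others do.

8.32 dollars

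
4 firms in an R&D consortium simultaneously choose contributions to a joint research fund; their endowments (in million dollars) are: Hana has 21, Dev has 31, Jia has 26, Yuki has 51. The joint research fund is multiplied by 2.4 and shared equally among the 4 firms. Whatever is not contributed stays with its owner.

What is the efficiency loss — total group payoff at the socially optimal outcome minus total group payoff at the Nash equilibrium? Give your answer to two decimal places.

180.60 million dollars

The private return per contributed unit is 2.4/4 = 0.6000 < 1 for every player regardless of endowment, so the Nash equilibrium is zero contribution and the group total is Σ E_j = 21 + 31 + 26 + 51 = 129.
Each contributed unit returns 2.400 to the group, so the social optimum is full contribution by everyone: group total = 2.400 × 129 = 309.60.
Efficiency loss = (2.400 − 1) × 129 = 180.60.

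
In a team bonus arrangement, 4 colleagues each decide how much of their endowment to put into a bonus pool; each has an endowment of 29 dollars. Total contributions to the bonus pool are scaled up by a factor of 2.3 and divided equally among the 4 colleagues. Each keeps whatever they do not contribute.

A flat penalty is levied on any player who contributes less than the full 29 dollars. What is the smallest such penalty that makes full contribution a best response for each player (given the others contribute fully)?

Given the others contribute fully, the best deviation is to contribute 0 (any partial contribution still incurs the fine and gives up units whose private return 0.5750 is below 1).
Deviating from 29 to 0 saves 29 dollars but forfeits the deviator's share of the drop in the bonus pool: 2.3/4 × 29 = 16.67.
So the deviation gain is 29 − 16.67 = 12.33, and the fine must be at least 12.33 dollars to wipe it out.

12.33 dollars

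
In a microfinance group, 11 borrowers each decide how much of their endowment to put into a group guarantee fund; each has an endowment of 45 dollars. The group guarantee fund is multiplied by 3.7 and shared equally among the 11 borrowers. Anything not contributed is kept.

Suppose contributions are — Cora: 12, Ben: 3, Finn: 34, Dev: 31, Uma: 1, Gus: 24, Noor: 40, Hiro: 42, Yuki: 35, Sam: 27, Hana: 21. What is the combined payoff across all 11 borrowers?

Total contributed: 12 + 3 + 34 + 31 + 1 + 24 + 40 + 42 + 35 + 27 + 21 = 270; total kept: 11 × 45 − 270 = 225.
The group guarantee fund pays out 3.7 × 270 = 999.00 in aggregate.
Group total = 225 + 999.00 = 1224.00.

1224.00 dollars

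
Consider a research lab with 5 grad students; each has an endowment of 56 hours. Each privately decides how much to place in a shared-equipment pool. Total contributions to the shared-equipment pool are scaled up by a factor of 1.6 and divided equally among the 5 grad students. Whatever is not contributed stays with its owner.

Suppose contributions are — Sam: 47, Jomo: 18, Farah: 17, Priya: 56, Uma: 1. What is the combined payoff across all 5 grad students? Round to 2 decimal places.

363.40 hours

Total contributed: 47 + 18 + 17 + 56 + 1 = 139; total kept: 5 × 56 − 139 = 141.
The shared-equipment pool pays out 1.6 × 139 = 222.40 in aggregate.
Group total = 141 + 222.40 = 363.40.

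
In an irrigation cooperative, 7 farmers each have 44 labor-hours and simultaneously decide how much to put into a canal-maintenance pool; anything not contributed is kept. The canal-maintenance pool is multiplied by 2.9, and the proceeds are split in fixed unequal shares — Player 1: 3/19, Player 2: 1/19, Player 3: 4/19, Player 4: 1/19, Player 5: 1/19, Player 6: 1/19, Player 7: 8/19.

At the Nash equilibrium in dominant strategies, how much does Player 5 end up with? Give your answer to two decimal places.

A player with share s gets back 2.9·s per unit contributed, so full contribution is dominant for anyone with s > 1/2.9 = 0.3448 and zero contribution is dominant for anyone below.
Only Player 7 (8/19) clears that bar, contributing 44; the remaining 6 contribute 0. Total contributed: 44.
Player 5 keeps 44 and receives 2.9 × 44 × 1/19 = 6.72 from the canal-maintenance pool, for a payoff of 50.72.

50.72 labor-hours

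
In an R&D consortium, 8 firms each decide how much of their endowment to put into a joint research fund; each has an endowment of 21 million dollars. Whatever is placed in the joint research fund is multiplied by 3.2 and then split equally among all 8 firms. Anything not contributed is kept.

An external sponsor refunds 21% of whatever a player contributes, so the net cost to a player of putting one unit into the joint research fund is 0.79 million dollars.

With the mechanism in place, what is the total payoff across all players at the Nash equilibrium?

Even with the mechanism, each unit contributed returns only (3.2/8) / 0.79 = 0.5063 per unit of net cost, so contributing nothing is still dominant.
Everyone keeps their endowment and the group total is 8 × 21 = 168.

168.00 million dollars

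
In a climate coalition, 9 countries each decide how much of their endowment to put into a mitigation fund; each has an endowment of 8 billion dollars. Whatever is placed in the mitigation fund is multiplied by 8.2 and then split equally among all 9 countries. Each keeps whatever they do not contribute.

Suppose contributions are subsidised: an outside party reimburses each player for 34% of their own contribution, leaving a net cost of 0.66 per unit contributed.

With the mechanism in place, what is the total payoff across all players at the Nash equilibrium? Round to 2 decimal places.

With the mechanism, a contributed unit returns (8.2/9) / 0.66 = 1.3805 per unit of net cost to the contributor — now above 1 — so contributing fully is weakly dominant for every player.
So the Nash equilibrium is full contribution by all 9; the group earns 9 × (8 × 0.34 + 8.2 × 8) = 614.88.

614.88 billion dollars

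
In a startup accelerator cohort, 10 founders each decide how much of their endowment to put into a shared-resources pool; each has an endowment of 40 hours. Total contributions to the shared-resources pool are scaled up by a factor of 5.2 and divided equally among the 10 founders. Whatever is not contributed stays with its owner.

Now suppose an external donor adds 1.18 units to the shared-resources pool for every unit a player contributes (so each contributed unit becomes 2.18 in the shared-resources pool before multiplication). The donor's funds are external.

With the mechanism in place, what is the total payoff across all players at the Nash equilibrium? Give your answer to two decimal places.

4534.40 hours

Under the mechanism each unit contributed yields 5.2 × 2.18 / 10 = 1.1336 back to its contributor per unit of net cost, which exceeds 1, making full contribution the dominant choice for everyone.
At the Nash equilibrium everyone contributes 40. Group total payoff = 5.2 × 2.18 × 400 = 4534.40.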